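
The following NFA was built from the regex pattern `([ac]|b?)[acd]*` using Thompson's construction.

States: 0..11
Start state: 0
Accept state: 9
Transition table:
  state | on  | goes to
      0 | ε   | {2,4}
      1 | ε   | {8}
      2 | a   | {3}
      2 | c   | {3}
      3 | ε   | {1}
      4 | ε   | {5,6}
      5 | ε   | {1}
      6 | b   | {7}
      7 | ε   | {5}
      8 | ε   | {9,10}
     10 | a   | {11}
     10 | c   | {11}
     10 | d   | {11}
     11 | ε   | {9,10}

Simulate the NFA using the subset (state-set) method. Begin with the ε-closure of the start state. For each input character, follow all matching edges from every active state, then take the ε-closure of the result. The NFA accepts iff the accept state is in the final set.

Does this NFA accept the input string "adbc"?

initial (ε-close {0}): {0,1,2,4,5,6,8,9,10}
'a' @ 1: {1,3,8,9,10,11}  [accepting]
'd' @ 2: {9,10,11}  [accepting]
'b' @ 3: {}  — state set empty
rest 'c' ignored (set empty)
after full input: {}  (accept=9 not in)

Answer: REJECT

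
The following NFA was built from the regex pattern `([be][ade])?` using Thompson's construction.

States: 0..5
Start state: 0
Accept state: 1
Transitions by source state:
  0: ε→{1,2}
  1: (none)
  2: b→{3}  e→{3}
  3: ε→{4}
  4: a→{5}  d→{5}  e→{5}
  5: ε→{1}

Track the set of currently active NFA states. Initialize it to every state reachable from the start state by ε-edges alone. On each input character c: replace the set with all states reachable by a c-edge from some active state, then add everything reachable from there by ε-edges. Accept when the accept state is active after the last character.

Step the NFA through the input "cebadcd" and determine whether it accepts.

S₀ = ε-closure({0}) = {0,1,2}
'c' @ 1: {}  — no active states
rest 'ebadcd' ignored (set empty)
after full input: {}  (accept=1 not in)

Answer: REJECT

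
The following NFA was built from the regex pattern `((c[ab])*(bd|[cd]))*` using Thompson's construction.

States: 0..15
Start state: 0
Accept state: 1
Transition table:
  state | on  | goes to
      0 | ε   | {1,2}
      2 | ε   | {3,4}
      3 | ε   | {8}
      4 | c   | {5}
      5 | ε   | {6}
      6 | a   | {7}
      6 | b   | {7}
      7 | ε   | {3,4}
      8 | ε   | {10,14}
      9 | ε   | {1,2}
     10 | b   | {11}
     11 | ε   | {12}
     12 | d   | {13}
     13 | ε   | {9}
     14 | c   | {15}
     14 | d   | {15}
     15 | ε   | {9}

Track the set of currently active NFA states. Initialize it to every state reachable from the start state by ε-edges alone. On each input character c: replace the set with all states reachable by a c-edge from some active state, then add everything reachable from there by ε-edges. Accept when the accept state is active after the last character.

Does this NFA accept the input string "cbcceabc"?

Answer: REJECT

Trace:
initial (ε-close {0}): {0,1,2,3,4,8,10,14}
'c' @ 1: {1,2,3,4,5,6,8,9,10,14,15}  ✓accept
'b' @ 2: {3,4,7,8,10,11,12,14}
'c' @ 3: {1,2,3,4,5,6,8,9,10,14,15}  ✓accept
'c' @ 4: {1,2,3,4,5,6,8,9,10,14,15}  ✓accept
'e' @ 5: {}  — dead — no transitions
rest 'abc' ignored (set empty)
after full input: {}  (accept=1 not in)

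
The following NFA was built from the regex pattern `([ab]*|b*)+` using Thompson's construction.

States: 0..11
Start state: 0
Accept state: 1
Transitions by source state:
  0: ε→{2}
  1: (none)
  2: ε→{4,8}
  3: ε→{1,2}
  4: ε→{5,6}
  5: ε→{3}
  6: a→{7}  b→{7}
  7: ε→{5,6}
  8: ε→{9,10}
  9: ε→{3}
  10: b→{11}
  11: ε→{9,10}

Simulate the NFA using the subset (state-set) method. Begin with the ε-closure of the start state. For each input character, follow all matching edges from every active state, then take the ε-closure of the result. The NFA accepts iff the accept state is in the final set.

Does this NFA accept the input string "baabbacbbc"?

S₀ = ε-closure({0}) = {0,1,2,3,4,5,6,8,9,10}
'b' @ 1: {1,2,3,4,5,6,7,8,9,10,11}  [accepting]
'a' @ 2: {1,2,3,4,5,6,7,8,9,10}  [accepting]
'a' @ 3: {1,2,3,4,5,6,7,8,9,10}  [accepting]
'b' @ 4: {1,2,3,4,5,6,7,8,9,10,11}  [accepting]
'b' @ 5: {1,2,3,4,5,6,7,8,9,10,11}  [accepting]
'a' @ 6: {1,2,3,4,5,6,7,8,9,10}  [accepting]
'c' @ 7: {}  — dead — no transitions
rest 'bbc' ignored (set empty)
final: {}; accept 1 not in set

Answer: REJECT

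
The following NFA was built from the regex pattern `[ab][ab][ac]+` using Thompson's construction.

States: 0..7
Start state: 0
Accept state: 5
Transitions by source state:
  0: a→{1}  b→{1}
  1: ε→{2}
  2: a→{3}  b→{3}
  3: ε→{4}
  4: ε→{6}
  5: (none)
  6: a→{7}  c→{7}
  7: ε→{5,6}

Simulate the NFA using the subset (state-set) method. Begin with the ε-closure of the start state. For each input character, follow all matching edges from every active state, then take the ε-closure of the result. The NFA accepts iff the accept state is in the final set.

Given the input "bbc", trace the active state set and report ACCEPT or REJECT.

initial (ε-close {0}): {0}
'b' @ 1: {1,2}
'b' @ 2: {3,4,6}
'c' @ 3: {5,6,7}  [accepting]
after full input: {5,6,7}  (accept=5 in)

Answer: ACCEPT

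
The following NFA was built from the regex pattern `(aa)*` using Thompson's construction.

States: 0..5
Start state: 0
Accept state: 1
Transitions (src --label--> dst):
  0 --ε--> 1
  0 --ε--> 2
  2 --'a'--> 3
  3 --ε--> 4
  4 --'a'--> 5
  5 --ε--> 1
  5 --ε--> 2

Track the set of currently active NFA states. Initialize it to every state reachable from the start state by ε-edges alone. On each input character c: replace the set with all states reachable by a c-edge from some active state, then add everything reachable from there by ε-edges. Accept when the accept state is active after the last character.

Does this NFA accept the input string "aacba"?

start: ε-closure({0}) = {0,1,2}
'a' @ 1: {3,4}
'a' @ 2: {1,2,5}  ✓accept
'c' @ 3: {}  — state set empty
rest 'ba' ignored (set empty)
end set {} — state 1 not in

Answer: REJECT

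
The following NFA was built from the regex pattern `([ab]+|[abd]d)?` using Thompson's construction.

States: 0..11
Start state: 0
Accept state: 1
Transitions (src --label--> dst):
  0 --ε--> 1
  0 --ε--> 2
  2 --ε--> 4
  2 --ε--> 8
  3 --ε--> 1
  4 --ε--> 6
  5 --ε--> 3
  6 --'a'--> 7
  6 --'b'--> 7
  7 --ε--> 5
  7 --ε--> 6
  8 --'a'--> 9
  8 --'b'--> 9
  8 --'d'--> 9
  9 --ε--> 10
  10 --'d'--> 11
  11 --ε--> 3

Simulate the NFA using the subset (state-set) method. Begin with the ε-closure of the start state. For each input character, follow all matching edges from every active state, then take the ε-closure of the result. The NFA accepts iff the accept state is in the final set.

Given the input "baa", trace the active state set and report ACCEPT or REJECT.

S₀ = ε-closure({0}) = {0,1,2,4,6,8}
'b' @ 1: {1,3,5,6,7,9,10}  [accepting]
'a' @ 2: {1,3,5,6,7}  [accepting]
'a' @ 3: {1,3,5,6,7}  [accepting]
final: {1,3,5,6,7}; accept 1 in set

Answer: ACCEPT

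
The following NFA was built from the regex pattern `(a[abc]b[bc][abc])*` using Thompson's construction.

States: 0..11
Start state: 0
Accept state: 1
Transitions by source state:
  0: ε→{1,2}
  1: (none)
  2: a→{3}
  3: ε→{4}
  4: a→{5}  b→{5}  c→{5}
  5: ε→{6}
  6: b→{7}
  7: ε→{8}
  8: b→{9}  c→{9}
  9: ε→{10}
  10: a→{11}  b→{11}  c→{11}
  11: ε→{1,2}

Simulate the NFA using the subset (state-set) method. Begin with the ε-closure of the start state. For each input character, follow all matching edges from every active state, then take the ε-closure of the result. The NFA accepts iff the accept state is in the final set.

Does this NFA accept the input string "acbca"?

Answer: ACCEPT

Derivation:
initial (ε-close {0}): {0,1,2}
'a' @ 1: {3,4}
'c' @ 2: {5,6}
'b' @ 3: {7,8}
'c' @ 4: {9,10}
'a' @ 5: {1,2,11}  [accepting]
after full input: {1,2,11}  (accept=1 in)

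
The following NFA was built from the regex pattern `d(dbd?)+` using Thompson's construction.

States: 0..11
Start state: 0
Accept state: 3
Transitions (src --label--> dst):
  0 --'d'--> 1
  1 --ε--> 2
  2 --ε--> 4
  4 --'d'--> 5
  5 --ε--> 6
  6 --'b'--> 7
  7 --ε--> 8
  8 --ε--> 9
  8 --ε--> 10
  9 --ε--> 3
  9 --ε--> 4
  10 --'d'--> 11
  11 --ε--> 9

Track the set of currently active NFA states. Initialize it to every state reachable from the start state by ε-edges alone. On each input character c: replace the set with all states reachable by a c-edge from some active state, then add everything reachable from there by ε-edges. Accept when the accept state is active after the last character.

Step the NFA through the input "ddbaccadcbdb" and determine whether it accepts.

Answer: REJECT

Derivation:
S₀ = ε-closure({0}) = {0}
'd' @ 1: {1,2,4}
'd' @ 2: {5,6}
'b' @ 3: {3,4,7,8,9,10}  ✓accept
'a' @ 4: {}  — no active states
rest 'ccadcbdb' ignored (set empty)
after full input: {}  (accept=3 not in)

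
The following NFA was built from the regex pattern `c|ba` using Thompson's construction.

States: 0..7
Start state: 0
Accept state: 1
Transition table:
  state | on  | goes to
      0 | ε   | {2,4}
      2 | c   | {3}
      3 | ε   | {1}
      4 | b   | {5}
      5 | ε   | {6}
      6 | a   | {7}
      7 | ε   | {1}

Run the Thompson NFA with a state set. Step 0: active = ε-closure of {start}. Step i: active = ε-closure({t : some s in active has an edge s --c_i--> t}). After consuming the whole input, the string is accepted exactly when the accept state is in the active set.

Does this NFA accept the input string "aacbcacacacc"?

Answer: REJECT

Derivation:
S₀ = ε-closure({0}) = {0,2,4}
'a' @ 1: {}  — no active states
rest 'acbcacacacc' ignored (set empty)
final: {}; accept 1 not in set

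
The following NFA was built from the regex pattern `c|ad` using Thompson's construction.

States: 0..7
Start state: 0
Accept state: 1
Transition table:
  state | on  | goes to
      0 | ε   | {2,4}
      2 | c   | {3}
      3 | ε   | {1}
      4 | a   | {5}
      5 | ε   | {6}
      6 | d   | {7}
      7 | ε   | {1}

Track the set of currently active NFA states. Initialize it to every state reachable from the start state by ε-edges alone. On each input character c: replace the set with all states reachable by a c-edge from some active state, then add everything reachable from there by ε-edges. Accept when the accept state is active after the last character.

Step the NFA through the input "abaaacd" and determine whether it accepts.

Answer: REJECT

Trace:
initial (ε-close {0}): {0,2,4}
'a' @ 1: {5,6}
'b' @ 2: {}  — state set empty
rest 'aaacd' ignored (set empty)
final: {}; accept 1 not in set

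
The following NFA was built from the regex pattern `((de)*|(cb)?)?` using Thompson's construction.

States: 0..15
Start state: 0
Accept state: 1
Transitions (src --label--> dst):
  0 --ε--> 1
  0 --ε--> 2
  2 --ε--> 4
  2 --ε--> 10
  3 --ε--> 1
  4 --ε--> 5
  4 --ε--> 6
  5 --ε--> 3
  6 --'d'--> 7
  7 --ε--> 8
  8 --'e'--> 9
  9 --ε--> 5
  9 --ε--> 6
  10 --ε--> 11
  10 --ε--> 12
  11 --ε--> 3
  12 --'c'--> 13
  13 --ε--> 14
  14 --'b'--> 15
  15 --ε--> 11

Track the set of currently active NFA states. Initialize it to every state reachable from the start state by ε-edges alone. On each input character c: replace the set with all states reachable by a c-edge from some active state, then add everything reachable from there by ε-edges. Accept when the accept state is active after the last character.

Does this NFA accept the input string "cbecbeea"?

start: ε-closure({0}) = {0,1,2,3,4,5,6,10,11,12}
'c' @ 1: {13,14}
'b' @ 2: {1,3,11,15}  [accepting]
'e' @ 3: {}  — state set empty
rest 'cbeea' ignored (set empty)
final: {}; accept 1 not in set

Answer: REJECT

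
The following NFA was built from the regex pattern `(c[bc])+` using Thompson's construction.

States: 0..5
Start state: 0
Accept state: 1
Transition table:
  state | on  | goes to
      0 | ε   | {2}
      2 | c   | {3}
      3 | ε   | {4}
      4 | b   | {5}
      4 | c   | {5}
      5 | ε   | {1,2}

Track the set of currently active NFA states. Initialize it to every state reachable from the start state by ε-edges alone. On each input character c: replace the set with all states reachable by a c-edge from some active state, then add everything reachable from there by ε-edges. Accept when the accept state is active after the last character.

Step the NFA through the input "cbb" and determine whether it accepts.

Answer: REJECT

Steps:
S₀ = ε-closure({0}) = {0,2}
'c' @ 1: {3,4}
'b' @ 2: {1,2,5}  ✓accept
'b' @ 3: {}  — dead — no transitions
after full input: {}  (accept=1 not in)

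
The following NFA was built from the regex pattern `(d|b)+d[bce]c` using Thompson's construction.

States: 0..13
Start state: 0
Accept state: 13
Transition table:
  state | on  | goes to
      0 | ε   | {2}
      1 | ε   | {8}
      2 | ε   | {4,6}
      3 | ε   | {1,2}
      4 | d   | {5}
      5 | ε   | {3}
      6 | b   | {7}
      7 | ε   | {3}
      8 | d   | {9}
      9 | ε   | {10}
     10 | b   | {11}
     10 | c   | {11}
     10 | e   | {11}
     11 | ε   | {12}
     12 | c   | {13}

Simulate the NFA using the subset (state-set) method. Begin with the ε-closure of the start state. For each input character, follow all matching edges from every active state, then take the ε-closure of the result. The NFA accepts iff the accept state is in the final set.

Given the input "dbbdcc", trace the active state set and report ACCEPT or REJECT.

Answer: ACCEPT

Derivation:
S₀ = ε-closure({0}) = {0,2,4,6}
'd' @ 1: {1,2,3,4,5,6,8}
'b' @ 2: {1,2,3,4,6,7,8}
'b' @ 3: {1,2,3,4,6,7,8}
'd' @ 4: {1,2,3,4,5,6,8,9,10}
'c' @ 5: {11,12}
'c' @ 6: {13}  [accepting]
end set {13} — state 13 in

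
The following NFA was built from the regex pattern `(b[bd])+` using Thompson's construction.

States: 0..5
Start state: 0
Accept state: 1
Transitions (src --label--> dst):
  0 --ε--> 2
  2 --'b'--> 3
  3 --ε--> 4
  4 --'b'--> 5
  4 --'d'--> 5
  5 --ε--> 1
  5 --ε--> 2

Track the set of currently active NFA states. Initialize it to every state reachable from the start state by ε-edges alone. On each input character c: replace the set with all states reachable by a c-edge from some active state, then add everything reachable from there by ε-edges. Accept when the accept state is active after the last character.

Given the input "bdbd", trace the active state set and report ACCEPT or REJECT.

Answer: ACCEPT

Steps:
start: ε-closure({0}) = {0,2}
'b' @ 1: {3,4}
'd' @ 2: {1,2,5}  (accept∈set)
'b' @ 3: {3,4}
'd' @ 4: {1,2,5}  (accept∈set)
end set {1,2,5} — state 1 in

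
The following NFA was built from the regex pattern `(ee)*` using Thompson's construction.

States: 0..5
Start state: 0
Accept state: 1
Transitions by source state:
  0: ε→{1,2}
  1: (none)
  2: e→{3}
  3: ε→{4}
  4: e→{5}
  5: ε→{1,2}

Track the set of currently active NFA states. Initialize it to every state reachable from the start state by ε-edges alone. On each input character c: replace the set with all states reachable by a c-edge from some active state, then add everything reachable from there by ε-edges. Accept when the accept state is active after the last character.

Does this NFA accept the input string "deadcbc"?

Answer: REJECT

Steps:
start: ε-closure({0}) = {0,1,2}
'd' @ 1: {}  — dead — no transitions
rest 'eadcbc' ignored (set empty)
end set {} — state 1 not in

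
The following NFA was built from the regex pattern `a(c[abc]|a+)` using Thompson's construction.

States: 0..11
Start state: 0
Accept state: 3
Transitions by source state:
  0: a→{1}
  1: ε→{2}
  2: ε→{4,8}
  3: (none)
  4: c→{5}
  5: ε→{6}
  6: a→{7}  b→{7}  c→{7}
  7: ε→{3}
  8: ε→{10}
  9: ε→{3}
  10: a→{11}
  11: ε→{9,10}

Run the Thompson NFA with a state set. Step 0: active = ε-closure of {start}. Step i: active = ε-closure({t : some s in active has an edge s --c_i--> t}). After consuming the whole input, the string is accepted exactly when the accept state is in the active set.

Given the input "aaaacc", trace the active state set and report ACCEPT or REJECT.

initial (ε-close {0}): {0}
'a' @ 1: {1,2,4,8,10}
'a' @ 2: {3,9,10,11}  (accept∈set)
'a' @ 3: {3,9,10,11}  (accept∈set)
'a' @ 4: {3,9,10,11}  (accept∈set)
'c' @ 5: {}  — state set empty
rest 'c' ignored (set empty)
end set {} — state 3 not in

Answer: REJECT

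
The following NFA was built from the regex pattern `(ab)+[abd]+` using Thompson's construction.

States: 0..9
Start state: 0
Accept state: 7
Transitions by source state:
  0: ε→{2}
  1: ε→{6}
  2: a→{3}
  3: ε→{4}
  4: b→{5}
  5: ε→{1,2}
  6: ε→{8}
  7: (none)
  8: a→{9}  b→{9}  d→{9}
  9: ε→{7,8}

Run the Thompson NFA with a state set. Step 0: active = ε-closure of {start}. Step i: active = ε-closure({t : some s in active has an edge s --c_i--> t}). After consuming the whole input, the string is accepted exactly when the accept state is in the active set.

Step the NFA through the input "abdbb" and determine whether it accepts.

Answer: ACCEPT

Steps:
start: ε-closure({0}) = {0,2}
'a' @ 1: {3,4}
'b' @ 2: {1,2,5,6,8}
'd' @ 3: {7,8,9}  [accepting]
'b' @ 4: {7,8,9}  [accepting]
'b' @ 5: {7,8,9}  [accepting]
end set {7,8,9} — state 7 in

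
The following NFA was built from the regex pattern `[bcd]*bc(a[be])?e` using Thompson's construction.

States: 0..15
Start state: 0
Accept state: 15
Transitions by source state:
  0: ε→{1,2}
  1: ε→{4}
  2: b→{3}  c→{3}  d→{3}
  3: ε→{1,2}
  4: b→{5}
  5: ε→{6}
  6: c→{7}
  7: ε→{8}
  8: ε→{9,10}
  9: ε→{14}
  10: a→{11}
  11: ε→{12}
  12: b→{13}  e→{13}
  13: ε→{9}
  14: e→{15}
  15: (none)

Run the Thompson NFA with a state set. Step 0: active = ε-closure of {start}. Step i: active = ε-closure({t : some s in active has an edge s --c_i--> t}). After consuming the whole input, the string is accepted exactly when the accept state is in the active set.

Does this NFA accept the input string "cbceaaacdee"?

start: ε-closure({0}) = {0,1,2,4}
'c' @ 1: {1,2,3,4}
'b' @ 2: {1,2,3,4,5,6}
'c' @ 3: {1,2,3,4,7,8,9,10,14}
'e' @ 4: {15}  [accepting]
'a' @ 5: {}  — dead — no transitions
rest 'aacdee' ignored (set empty)
final: {}; accept 15 not in set

Answer: REJECT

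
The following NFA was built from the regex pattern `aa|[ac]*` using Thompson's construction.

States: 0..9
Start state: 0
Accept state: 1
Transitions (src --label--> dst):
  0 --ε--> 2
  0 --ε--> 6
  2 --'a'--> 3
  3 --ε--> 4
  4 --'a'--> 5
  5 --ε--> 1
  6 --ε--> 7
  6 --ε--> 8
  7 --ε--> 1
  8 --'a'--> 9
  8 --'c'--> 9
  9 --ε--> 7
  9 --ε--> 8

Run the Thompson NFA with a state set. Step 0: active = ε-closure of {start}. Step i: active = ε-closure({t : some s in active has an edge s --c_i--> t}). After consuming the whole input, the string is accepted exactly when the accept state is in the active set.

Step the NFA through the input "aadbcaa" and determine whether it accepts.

S₀ = ε-closure({0}) = {0,1,2,6,7,8}
'a' @ 1: {1,3,4,7,8,9}  ✓accept
'a' @ 2: {1,5,7,8,9}  ✓accept
'd' @ 3: {}  — dead — no transitions
rest 'bcaa' ignored (set empty)
after full input: {}  (accept=1 not in)

Answer: REJECT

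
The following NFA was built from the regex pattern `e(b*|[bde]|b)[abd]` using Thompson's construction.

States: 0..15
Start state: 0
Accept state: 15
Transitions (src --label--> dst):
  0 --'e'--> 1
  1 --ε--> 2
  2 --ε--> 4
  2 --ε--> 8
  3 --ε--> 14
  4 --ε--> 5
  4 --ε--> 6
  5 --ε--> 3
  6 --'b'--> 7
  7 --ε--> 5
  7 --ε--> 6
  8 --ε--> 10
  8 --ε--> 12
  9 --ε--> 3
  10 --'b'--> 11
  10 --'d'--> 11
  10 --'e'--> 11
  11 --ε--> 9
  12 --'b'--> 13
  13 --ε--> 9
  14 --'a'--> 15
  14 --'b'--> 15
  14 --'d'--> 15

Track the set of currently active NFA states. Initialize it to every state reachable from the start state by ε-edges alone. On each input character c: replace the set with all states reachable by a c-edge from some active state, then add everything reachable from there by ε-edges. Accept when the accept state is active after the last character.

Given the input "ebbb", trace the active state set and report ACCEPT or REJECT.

Answer: ACCEPT

Steps:
start: ε-closure({0}) = {0}
'e' @ 1: {1,2,3,4,5,6,8,10,12,14}
'b' @ 2: {3,5,6,7,9,11,13,14,15}  [accepting]
'b' @ 3: {3,5,6,7,14,15}  [accepting]
'b' @ 4: {3,5,6,7,14,15}  [accepting]
end set {3,5,6,7,14,15} — state 15 in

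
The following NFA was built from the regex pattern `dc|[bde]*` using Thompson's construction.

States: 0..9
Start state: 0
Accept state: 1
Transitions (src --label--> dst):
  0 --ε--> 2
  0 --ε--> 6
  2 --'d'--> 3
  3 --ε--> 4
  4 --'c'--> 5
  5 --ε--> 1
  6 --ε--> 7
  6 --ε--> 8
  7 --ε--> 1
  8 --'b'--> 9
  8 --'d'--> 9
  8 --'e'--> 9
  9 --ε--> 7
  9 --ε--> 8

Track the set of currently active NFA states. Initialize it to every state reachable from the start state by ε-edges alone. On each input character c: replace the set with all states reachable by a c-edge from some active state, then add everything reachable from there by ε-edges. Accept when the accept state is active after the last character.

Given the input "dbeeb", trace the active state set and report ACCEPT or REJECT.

S₀ = ε-closure({0}) = {0,1,2,6,7,8}
'd' @ 1: {1,3,4,7,8,9}  [accepting]
'b' @ 2: {1,7,8,9}  [accepting]
'e' @ 3: {1,7,8,9}  [accepting]
'e' @ 4: {1,7,8,9}  [accepting]
'b' @ 5: {1,7,8,9}  [accepting]
end set {1,7,8,9} — state 1 in

Answer: ACCEPT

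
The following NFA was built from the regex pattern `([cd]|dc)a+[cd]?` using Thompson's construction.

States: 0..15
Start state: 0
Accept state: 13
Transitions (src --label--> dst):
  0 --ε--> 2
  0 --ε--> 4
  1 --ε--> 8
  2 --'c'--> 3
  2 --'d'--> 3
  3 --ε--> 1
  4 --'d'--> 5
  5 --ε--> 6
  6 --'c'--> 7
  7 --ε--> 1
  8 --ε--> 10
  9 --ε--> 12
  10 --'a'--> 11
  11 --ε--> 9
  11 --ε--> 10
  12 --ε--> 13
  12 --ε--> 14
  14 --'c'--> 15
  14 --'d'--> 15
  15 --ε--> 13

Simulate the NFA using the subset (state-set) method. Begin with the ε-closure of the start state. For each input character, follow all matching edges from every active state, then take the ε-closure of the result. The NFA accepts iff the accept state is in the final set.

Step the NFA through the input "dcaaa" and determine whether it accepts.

start: ε-closure({0}) = {0,2,4}
'd' @ 1: {1,3,5,6,8,10}
'c' @ 2: {1,7,8,10}
'a' @ 3: {9,10,11,12,13,14}  (accept∈set)
'a' @ 4: {9,10,11,12,13,14}  (accept∈set)
'a' @ 5: {9,10,11,12,13,14}  (accept∈set)
after full input: {9,10,11,12,13,14}  (accept=13 in)

Answer: ACCEPT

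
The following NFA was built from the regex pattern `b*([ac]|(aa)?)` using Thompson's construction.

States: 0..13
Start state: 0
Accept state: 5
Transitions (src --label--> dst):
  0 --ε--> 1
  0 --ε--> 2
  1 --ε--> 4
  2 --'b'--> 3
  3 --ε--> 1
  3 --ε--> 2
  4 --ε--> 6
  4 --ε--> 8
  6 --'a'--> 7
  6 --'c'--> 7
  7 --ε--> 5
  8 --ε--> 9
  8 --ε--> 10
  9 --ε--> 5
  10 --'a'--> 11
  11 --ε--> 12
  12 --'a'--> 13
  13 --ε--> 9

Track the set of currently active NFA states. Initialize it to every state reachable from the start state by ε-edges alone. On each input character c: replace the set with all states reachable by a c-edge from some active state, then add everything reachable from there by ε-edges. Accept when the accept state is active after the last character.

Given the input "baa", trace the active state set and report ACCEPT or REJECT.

Answer: ACCEPT

Steps:
initial (ε-close {0}): {0,1,2,4,5,6,8,9,10}
'b' @ 1: {1,2,3,4,5,6,8,9,10}  [accepting]
'a' @ 2: {5,7,11,12}  [accepting]
'a' @ 3: {5,9,13}  [accepting]
after full input: {5,9,13}  (accept=5 in)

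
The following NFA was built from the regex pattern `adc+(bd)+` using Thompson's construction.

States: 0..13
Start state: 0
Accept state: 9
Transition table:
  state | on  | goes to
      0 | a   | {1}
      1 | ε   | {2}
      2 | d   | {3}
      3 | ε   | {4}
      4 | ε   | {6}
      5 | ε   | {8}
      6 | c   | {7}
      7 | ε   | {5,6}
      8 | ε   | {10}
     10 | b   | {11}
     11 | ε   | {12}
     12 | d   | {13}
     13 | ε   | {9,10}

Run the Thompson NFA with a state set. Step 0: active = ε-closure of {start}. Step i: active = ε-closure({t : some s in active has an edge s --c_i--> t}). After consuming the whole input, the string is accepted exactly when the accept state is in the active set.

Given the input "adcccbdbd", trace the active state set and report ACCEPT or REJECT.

S₀ = ε-closure({0}) = {0}
'a' @ 1: {1,2}
'd' @ 2: {3,4,6}
'c' @ 3: {5,6,7,8,10}
'c' @ 4: {5,6,7,8,10}
'c' @ 5: {5,6,7,8,10}
'b' @ 6: {11,12}
'd' @ 7: {9,10,13}  ✓accept
'b' @ 8: {11,12}
'd' @ 9: {9,10,13}  ✓accept
final: {9,10,13}; accept 9 in set

Answer: ACCEPT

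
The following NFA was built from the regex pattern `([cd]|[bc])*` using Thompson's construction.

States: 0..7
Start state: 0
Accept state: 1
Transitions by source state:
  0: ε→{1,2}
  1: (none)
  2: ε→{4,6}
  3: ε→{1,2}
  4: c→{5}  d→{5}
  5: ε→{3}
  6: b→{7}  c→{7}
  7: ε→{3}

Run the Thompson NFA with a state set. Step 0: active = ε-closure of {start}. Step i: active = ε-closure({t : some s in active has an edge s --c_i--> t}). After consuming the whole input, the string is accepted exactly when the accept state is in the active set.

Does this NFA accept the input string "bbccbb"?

initial (ε-close {0}): {0,1,2,4,6}
'b' @ 1: {1,2,3,4,6,7}  ✓accept
'b' @ 2: {1,2,3,4,6,7}  ✓accept
'c' @ 3: {1,2,3,4,5,6,7}  ✓accept
'c' @ 4: {1,2,3,4,5,6,7}  ✓accept
'b' @ 5: {1,2,3,4,6,7}  ✓accept
'b' @ 6: {1,2,3,4,6,7}  ✓accept
after full input: {1,2,3,4,6,7}  (accept=1 in)

Answer: ACCEPT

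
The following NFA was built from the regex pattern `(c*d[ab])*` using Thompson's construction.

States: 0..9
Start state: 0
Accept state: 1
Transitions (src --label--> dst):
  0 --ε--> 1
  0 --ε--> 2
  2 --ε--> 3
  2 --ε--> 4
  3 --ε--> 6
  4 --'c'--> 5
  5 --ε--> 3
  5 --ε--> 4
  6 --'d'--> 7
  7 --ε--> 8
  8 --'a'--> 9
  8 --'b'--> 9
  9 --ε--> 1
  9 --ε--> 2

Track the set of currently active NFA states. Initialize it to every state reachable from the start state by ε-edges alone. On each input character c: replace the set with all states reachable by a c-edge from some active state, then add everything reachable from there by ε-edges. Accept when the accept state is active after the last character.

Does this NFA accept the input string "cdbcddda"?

Answer: REJECT

Derivation:
initial (ε-close {0}): {0,1,2,3,4,6}
'c' @ 1: {3,4,5,6}
'd' @ 2: {7,8}
'b' @ 3: {1,2,3,4,6,9}  ✓accept
'c' @ 4: {3,4,5,6}
'd' @ 5: {7,8}
'd' @ 6: {}  — dead — no transitions
rest 'da' ignored (set empty)
after full input: {}  (accept=1 not in)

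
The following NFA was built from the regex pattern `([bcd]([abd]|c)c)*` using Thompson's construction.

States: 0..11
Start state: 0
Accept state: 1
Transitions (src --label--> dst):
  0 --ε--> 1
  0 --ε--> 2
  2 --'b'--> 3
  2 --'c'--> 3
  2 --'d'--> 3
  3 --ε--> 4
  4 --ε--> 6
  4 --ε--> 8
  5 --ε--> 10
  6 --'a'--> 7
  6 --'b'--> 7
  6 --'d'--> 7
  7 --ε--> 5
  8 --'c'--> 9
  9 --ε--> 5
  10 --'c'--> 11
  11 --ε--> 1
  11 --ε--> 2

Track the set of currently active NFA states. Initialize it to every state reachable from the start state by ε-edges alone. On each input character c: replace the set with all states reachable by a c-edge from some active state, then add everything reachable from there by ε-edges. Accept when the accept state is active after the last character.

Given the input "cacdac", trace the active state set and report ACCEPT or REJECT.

Answer: ACCEPT

Trace:
S₀ = ε-closure({0}) = {0,1,2}
'c' @ 1: {3,4,6,8}
'a' @ 2: {5,7,10}
'c' @ 3: {1,2,11}  (accept∈set)
'd' @ 4: {3,4,6,8}
'a' @ 5: {5,7,10}
'c' @ 6: {1,2,11}  (accept∈set)
after full input: {1,2,11}  (accept=1 in)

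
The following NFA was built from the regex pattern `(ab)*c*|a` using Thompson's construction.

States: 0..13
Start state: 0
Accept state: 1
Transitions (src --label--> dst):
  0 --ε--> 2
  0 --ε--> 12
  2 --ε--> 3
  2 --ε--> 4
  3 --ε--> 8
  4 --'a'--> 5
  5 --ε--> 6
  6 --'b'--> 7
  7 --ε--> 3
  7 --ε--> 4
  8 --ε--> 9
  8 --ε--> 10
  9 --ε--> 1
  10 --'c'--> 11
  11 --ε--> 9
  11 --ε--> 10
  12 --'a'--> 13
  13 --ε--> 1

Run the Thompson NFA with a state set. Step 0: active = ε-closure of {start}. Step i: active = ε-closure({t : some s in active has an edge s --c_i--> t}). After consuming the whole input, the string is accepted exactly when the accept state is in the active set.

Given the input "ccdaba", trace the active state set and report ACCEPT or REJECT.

start: ε-closure({0}) = {0,1,2,3,4,8,9,10,12}
'c' @ 1: {1,9,10,11}  [accepting]
'c' @ 2: {1,9,10,11}  [accepting]
'd' @ 3: {}  — no active states
rest 'aba' ignored (set empty)
after full input: {}  (accept=1 not in)

Answer: REJECT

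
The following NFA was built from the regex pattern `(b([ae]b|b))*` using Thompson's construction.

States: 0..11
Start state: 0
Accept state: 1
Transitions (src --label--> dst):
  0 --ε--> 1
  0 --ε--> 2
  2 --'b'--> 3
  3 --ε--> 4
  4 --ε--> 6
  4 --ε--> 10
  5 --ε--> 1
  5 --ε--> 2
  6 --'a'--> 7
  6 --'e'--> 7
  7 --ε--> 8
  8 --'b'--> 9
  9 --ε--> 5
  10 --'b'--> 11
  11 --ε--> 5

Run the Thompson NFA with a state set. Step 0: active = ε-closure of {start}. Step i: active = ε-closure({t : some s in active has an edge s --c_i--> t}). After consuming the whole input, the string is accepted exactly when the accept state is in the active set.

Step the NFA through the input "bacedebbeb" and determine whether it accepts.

Answer: REJECT

Steps:
initial (ε-close {0}): {0,1,2}
'b' @ 1: {3,4,6,10}
'a' @ 2: {7,8}
'c' @ 3: {}  — no active states
rest 'edebbeb' ignored (set empty)
after full input: {}  (accept=1 not in)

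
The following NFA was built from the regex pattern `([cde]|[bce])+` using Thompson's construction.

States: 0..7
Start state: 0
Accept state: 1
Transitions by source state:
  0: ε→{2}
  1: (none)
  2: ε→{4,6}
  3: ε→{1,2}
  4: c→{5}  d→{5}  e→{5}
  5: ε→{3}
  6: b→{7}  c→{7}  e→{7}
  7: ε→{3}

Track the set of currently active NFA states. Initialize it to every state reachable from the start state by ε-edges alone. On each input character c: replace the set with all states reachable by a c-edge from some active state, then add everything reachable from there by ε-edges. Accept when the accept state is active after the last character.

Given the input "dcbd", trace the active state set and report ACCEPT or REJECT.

Answer: ACCEPT

Steps:
start: ε-closure({0}) = {0,2,4,6}
'd' @ 1: {1,2,3,4,5,6}  (accept∈set)
'c' @ 2: {1,2,3,4,5,6,7}  (accept∈set)
'b' @ 3: {1,2,3,4,6,7}  (accept∈set)
'd' @ 4: {1,2,3,4,5,6}  (accept∈set)
after full input: {1,2,3,4,5,6}  (accept=1 in)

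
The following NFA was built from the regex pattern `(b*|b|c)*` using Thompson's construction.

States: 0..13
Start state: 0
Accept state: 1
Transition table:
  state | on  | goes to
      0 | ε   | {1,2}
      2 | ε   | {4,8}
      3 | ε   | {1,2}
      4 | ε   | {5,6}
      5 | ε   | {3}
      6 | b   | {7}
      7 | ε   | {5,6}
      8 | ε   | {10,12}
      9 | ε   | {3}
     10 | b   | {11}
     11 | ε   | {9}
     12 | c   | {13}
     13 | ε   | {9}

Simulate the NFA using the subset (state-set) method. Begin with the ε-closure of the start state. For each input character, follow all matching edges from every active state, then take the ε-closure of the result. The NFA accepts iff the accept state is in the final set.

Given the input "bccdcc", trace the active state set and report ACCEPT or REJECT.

Answer: REJECT

Trace:
S₀ = ε-closure({0}) = {0,1,2,3,4,5,6,8,10,12}
'b' @ 1: {1,2,3,4,5,6,7,8,9,10,11,12}  (accept∈set)
'c' @ 2: {1,2,3,4,5,6,8,9,10,12,13}  (accept∈set)
'c' @ 3: {1,2,3,4,5,6,8,9,10,12,13}  (accept∈set)
'd' @ 4: {}  — state set empty
rest 'cc' ignored (set empty)
final: {}; accept 1 not in set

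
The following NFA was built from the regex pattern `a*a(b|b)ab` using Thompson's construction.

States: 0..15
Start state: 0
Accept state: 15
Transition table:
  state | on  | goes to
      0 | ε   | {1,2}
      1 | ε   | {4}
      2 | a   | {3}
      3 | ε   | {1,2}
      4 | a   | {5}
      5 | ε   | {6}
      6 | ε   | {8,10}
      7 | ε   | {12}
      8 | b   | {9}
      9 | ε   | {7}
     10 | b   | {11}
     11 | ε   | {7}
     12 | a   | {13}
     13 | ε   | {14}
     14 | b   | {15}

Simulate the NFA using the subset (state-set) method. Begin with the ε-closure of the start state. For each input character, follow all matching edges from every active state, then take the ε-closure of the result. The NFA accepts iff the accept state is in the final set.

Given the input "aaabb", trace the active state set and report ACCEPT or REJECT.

S₀ = ε-closure({0}) = {0,1,2,4}
'a' @ 1: {1,2,3,4,5,6,8,10}
'a' @ 2: {1,2,3,4,5,6,8,10}
'a' @ 3: {1,2,3,4,5,6,8,10}
'b' @ 4: {7,9,11,12}
'b' @ 5: {}  — dead — no transitions
after full input: {}  (accept=15 not in)

Answer: REJECT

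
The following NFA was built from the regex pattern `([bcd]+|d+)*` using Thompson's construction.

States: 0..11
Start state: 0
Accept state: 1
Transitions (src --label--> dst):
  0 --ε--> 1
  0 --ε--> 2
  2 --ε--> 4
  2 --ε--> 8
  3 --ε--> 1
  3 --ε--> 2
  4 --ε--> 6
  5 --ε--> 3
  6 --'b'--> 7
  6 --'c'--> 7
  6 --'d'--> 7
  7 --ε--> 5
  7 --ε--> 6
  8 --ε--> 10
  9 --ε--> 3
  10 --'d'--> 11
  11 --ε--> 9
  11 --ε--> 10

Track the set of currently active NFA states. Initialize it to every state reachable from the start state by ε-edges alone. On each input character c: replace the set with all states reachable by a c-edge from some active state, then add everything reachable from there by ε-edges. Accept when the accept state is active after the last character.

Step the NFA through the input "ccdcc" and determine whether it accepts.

Answer: ACCEPT

Trace:
start: ε-closure({0}) = {0,1,2,4,6,8,10}
'c' @ 1: {1,2,3,4,5,6,7,8,10}  [accepting]
'c' @ 2: {1,2,3,4,5,6,7,8,10}  [accepting]
'd' @ 3: {1,2,3,4,5,6,7,8,9,10,11}  [accepting]
'c' @ 4: {1,2,3,4,5,6,7,8,10}  [accepting]
'c' @ 5: {1,2,3,4,5,6,7,8,10}  [accepting]
after full input: {1,2,3,4,5,6,7,8,10}  (accept=1 in)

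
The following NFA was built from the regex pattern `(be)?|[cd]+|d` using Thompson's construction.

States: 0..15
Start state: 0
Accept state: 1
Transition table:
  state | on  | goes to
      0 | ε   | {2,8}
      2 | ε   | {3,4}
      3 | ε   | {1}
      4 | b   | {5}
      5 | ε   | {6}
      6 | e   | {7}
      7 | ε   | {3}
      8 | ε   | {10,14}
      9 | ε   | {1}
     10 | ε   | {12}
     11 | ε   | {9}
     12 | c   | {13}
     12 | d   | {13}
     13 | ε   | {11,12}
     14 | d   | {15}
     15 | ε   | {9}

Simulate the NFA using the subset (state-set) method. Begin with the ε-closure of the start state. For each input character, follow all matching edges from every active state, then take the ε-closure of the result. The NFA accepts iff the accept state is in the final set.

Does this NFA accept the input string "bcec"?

Answer: REJECT

Steps:
initial (ε-close {0}): {0,1,2,3,4,8,10,12,14}
'b' @ 1: {5,6}
'c' @ 2: {}  — dead — no transitions
rest 'ec' ignored (set empty)
end set {} — state 1 not in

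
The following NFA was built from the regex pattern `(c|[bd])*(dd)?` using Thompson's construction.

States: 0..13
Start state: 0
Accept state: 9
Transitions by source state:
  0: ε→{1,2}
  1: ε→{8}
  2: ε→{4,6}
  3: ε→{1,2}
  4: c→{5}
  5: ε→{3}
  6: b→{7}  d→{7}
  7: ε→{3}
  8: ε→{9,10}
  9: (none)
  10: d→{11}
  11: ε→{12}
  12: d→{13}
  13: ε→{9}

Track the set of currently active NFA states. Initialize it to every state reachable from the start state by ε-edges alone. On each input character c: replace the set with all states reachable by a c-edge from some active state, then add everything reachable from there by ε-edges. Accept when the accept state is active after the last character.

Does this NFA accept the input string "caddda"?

initial (ε-close {0}): {0,1,2,4,6,8,9,10}
'c' @ 1: {1,2,3,4,5,6,8,9,10}  ✓accept
'a' @ 2: {}  — no active states
rest 'ddda' ignored (set empty)
after full input: {}  (accept=9 not in)

Answer: REJECT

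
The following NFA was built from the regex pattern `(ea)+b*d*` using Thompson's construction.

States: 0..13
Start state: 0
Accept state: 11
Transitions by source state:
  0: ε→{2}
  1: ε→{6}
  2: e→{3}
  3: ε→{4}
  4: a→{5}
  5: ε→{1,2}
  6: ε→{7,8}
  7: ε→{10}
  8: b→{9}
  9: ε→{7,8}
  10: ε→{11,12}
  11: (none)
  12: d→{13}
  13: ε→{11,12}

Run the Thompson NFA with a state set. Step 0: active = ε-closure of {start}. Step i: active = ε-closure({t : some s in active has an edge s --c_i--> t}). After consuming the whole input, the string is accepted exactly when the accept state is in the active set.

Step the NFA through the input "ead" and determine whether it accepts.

Answer: ACCEPT

Derivation:
S₀ = ε-closure({0}) = {0,2}
'e' @ 1: {3,4}
'a' @ 2: {1,2,5,6,7,8,10,11,12}  ✓accept
'd' @ 3: {11,12,13}  ✓accept
end set {11,12,13} — state 11 in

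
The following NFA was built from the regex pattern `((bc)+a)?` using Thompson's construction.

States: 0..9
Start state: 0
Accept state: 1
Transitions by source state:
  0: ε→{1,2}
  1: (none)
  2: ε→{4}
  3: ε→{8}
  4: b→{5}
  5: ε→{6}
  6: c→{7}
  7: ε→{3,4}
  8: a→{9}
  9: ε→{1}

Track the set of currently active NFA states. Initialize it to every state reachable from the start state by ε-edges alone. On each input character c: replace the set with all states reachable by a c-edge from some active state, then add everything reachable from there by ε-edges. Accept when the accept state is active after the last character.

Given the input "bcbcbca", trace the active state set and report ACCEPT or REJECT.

initial (ε-close {0}): {0,1,2,4}
'b' @ 1: {5,6}
'c' @ 2: {3,4,7,8}
'b' @ 3: {5,6}
'c' @ 4: {3,4,7,8}
'b' @ 5: {5,6}
'c' @ 6: {3,4,7,8}
'a' @ 7: {1,9}  (accept∈set)
after full input: {1,9}  (accept=1 in)

Answer: ACCEPT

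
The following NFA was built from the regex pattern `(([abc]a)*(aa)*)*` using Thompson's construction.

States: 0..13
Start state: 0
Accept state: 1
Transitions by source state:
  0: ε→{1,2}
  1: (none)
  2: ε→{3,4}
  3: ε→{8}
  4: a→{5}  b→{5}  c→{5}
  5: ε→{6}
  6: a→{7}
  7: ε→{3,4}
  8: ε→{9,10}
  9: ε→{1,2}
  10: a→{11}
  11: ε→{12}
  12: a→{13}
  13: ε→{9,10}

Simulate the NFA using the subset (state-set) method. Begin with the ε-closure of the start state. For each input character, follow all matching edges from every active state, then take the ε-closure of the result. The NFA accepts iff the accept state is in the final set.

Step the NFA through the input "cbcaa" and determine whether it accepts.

Answer: REJECT

Steps:
S₀ = ε-closure({0}) = {0,1,2,3,4,8,9,10}
'c' @ 1: {5,6}
'b' @ 2: {}  — dead — no transitions
rest 'caa' ignored (set empty)
after full input: {}  (accept=1 not in)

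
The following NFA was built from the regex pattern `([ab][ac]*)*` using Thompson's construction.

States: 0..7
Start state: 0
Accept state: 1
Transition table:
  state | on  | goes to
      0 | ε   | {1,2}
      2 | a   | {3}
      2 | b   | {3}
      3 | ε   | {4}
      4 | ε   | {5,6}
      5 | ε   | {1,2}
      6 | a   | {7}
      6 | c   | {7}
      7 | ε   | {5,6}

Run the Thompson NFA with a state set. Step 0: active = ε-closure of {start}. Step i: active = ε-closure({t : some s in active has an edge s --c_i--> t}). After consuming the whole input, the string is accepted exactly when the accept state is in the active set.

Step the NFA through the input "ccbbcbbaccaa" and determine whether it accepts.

initial (ε-close {0}): {0,1,2}
'c' @ 1: {}  — no active states
rest 'cbbcbbaccaa' ignored (set empty)
final: {}; accept 1 not in set

Answer: REJECT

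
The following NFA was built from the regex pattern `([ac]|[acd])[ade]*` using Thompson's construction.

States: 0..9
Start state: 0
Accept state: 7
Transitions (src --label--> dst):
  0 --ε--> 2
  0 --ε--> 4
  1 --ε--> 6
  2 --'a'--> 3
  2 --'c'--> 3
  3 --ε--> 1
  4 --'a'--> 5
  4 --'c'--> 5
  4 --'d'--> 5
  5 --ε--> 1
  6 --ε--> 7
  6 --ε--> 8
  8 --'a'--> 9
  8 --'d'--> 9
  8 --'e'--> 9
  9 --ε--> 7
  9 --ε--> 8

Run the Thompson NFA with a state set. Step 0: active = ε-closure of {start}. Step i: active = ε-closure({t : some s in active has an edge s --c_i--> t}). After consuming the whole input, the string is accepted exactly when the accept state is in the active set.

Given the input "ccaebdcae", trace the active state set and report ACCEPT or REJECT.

Answer: REJECT

Trace:
start: ε-closure({0}) = {0,2,4}
'c' @ 1: {1,3,5,6,7,8}  [accepting]
'c' @ 2: {}  — state set empty
rest 'aebdcae' ignored (set empty)
end set {} — state 7 not in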